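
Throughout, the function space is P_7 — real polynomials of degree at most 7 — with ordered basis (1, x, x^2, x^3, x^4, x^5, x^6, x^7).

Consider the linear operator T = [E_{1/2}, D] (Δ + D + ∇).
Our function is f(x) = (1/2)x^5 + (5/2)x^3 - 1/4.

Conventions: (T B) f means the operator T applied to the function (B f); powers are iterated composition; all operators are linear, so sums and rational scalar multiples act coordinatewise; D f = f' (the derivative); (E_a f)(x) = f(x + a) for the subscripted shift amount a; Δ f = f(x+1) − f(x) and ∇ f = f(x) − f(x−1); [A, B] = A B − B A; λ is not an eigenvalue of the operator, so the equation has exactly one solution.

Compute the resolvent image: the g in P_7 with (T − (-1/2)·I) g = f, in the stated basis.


the result is g(x) = x^5 + 5x^3 - 1/2

write g with unknown coordinates in the stated basis and equate coefficients in (T − (-1/2)·I) g = f
solving from the highest basis element down gives g = x^5 + 5x^3 - 1/2
check: T g = 0
so T g − (-1/2)·g = (1/2)x^5 + (5/2)x^3 - 1/4 = f ✓


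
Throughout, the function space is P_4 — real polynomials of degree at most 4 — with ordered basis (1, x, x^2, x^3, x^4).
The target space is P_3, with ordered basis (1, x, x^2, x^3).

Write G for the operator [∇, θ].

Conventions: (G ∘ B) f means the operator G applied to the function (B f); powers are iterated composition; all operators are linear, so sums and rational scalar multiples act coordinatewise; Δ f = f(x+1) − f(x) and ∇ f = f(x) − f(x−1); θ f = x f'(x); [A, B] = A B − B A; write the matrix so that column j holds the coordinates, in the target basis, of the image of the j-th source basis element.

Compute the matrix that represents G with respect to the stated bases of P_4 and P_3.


the matrix is [[0, 1, -2, 3, -4]; [0, 0, 2, -6, 12]; [0, 0, 0, 3, -12]; [0, 0, 0, 0, 4]] (rows listed top to bottom)

image of 1: 0
image of x: 1
image of x^2: 2x - 2
image of x^3: 3x^2 - 6x + 3
image of x^4: 4x^3 - 12x^2 + 12x - 4
each image's coordinates form column j of the matrix


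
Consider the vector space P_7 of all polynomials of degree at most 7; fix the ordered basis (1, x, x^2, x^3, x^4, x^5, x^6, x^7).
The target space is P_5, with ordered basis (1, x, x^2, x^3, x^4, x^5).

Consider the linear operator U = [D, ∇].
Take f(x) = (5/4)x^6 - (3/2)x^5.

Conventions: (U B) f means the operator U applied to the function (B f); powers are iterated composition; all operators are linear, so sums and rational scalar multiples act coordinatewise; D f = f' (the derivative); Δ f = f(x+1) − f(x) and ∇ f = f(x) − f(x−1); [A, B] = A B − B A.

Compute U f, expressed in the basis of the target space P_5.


the image equals g(x) = 0

∇ f = (15/2)x^5 - (105/4)x^4 + 40x^3 - (135/4)x^2 + 15x - 11/4
D ∇ f = (75/2)x^4 - 105x^3 + 120x^2 - (135/2)x + 15
D f = (15/2)x^5 - (15/2)x^4
∇ D f = (75/2)x^4 - 105x^3 + 120x^2 - (135/2)x + 15
[D, ∇] f = 0


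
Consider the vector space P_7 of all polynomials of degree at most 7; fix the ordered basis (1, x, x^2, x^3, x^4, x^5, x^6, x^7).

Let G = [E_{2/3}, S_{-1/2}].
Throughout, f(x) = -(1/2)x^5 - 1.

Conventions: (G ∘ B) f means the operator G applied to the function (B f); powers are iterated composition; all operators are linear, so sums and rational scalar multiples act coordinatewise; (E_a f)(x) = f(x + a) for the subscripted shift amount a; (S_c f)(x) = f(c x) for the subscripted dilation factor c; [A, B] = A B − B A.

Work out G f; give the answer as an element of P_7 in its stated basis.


the result is g(x) = (5/32)x^4 - (5/24)x^3 + (5/12)x^2 - (25/108)x + 11/162

S_{-1/2} f = (1/64)x^5 - 1
E_{2/3} S_{-1/2} f = (1/64)x^5 + (5/96)x^4 + (5/72)x^3 + (5/108)x^2 + (5/324)x - 485/486
E_{2/3} f = -(1/2)x^5 - (5/3)x^4 - (20/9)x^3 - (40/27)x^2 - (40/81)x - 259/243
S_{-1/2} E_{2/3} f = (1/64)x^5 - (5/48)x^4 + (5/18)x^3 - (10/27)x^2 + (20/81)x - 259/243
[E_{2/3}, S_{-1/2}] f = (5/32)x^4 - (5/24)x^3 + (5/12)x^2 - (25/108)x + 11/162


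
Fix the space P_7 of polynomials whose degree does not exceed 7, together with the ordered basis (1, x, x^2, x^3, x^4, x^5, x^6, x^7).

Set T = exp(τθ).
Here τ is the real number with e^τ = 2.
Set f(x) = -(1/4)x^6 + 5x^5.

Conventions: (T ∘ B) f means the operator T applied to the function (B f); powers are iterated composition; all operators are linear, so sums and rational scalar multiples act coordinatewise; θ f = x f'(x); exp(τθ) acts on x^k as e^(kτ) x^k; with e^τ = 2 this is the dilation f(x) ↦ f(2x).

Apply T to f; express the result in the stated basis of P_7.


g(x) = -16x^6 + 160x^5

exp(τθ) x^k = e^(kτ) x^k; with e^τ = 2 this sends x^k to 2^k x^k
x^5 ↦ 32 x^5
x^6 ↦ 64 x^6
applying this coordinatewise to f: exp(τθ) f = -16x^6 + 160x^5


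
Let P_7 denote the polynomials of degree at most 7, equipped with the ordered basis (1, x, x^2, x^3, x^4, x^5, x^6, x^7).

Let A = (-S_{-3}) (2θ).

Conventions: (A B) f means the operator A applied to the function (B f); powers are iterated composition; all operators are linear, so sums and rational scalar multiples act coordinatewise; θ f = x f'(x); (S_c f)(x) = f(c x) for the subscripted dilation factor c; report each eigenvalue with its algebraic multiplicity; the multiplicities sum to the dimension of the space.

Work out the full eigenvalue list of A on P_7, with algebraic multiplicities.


λ = -8748 (multiplicity 1), λ = -648 (multiplicity 1), λ = -36 (multiplicity 1), λ = 0 (multiplicity 1), λ = 6 (multiplicity 1), λ = 162 (multiplicity 1), λ = 2430 (multiplicity 1), λ = 30618 (multiplicity 1)

image of 1: 0
image of x: 6x
image of x^2: -36x^2
image of x^3: 162x^3
image of x^4: -648x^4
image of x^5: 2430x^5
image of x^6: -8748x^6
image of x^7: 30618x^7
the matrix is upper triangular; its diagonal is (0, 6, -36, 162, -648, 2430, -8748, 30618)
for a triangular matrix the eigenvalues are the diagonal entries, with algebraic multiplicity their repetition count


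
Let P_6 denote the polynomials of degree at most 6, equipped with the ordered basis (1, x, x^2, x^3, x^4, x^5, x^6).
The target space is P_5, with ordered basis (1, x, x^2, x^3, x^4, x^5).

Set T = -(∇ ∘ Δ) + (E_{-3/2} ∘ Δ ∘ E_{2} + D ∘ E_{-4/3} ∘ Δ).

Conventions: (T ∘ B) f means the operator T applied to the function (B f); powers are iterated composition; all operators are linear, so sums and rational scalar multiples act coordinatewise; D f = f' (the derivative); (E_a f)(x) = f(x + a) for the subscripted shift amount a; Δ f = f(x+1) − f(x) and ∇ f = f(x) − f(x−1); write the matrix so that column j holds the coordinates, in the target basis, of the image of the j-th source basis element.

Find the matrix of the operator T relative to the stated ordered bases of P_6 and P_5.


image of 1: 0
image of x: 1
image of x^2: 2x + 2
image of x^3: 3x^2 + 6x - 7/4
image of x^4: 4x^3 + 12x^2 - 7x + 37/3
image of x^5: 5x^4 + 20x^3 - (35/2)x^2 + (185/3)x - 3533/432
image of x^6: 6x^5 + 30x^4 - 35x^3 + 185x^2 - (3533/72)x + 7481/216
each image's coordinates form column j of the matrix

the matrix is [[0, 1, 2, -7/4, 37/3, -3533/432, 7481/216]; [0, 0, 2, 6, -7, 185/3, -3533/72]; [0, 0, 0, 3, 12, -35/2, 185]; [0, 0, 0, 0, 4, 20, -35]; [0, 0, 0, 0, 0, 5, 30]; [0, 0, 0, 0, 0, 0, 6]] (rows listed top to bottom)


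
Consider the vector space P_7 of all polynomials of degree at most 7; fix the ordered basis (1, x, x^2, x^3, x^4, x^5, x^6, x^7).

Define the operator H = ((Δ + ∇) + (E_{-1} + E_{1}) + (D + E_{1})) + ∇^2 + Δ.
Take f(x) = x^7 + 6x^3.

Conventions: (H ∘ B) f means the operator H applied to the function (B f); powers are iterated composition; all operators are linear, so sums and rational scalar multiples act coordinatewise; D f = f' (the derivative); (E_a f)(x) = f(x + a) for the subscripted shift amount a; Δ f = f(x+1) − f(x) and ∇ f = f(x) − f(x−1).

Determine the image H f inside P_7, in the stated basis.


g(x) = 3x^7 + 35x^6 + 126x^5 - 70x^4 + 648x^3 - 456x^2 + 570x - 134

Δ f = 7x^6 + 21x^5 + 35x^4 + 35x^3 + 39x^2 + 25x + 7
∇ f = 7x^6 - 21x^5 + 35x^4 - 35x^3 + 39x^2 - 25x + 7
(Δ + ∇) f = 14x^6 + 70x^4 + 78x^2 + 14
E_{-1} f = x^7 - 7x^6 + 21x^5 - 35x^4 + 41x^3 - 39x^2 + 25x - 7
E_{1} f = x^7 + 7x^6 + 21x^5 + 35x^4 + 41x^3 + 39x^2 + 25x + 7
(E_{-1} + E_{1}) f = 2x^7 + 42x^5 + 82x^3 + 50x
D f = 7x^6 + 18x^2
E_{1} f = x^7 + 7x^6 + 21x^5 + 35x^4 + 41x^3 + 39x^2 + 25x + 7
(D + E_{1}) f = x^7 + 14x^6 + 21x^5 + 35x^4 + 41x^3 + 57x^2 + 25x + 7
((Δ + ∇) + (E_{-1} + E_{1}) + (D + E_{1})) f = 3x^7 + 28x^6 + 63x^5 + 105x^4 + 123x^3 + 135x^2 + 75x + 21
∇ f = 7x^6 - 21x^5 + 35x^4 - 35x^3 + 39x^2 - 25x + 7
∇ ∇ f = 42x^5 - 210x^4 + 490x^3 - 630x^2 + 470x - 162
Δ f = 7x^6 + 21x^5 + 35x^4 + 35x^3 + 39x^2 + 25x + 7
(((Δ + ∇) + (E_{-1} + E_{1}) + (D + E_{1})) + ∇^2 + Δ) f = 3x^7 + 35x^6 + 126x^5 - 70x^4 + 648x^3 - 456x^2 + 570x - 134


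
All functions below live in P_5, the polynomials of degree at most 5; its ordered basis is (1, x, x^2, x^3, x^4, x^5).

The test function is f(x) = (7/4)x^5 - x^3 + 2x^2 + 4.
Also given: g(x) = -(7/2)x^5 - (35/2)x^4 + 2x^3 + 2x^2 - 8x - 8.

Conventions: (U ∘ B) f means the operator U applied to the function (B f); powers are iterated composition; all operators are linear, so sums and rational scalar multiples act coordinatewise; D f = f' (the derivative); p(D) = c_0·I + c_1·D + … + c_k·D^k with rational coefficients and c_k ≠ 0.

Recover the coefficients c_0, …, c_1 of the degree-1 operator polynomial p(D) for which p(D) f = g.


c_0 = -2, c_1 = -2

D^0 f = (7/4)x^5 - x^3 + 2x^2 + 4
D^1 f = (35/4)x^4 - 3x^2 + 4x
matching coefficients of g against c_0 f + c_1 Df + … from the top degree down determines the c_i
solution: c_0 = -2, c_1 = -2


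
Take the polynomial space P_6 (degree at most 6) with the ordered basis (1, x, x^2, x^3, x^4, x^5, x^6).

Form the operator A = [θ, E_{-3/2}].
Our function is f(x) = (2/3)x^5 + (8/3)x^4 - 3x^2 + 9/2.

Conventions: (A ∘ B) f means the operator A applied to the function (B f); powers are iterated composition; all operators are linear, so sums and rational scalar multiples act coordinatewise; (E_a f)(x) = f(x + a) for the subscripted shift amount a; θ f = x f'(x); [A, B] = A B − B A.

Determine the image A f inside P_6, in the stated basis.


the result is g(x) = 5x^4 - 14x^3 - (9/2)x^2 + (63/2)x - 243/16

E_{-3/2} f = (2/3)x^5 - (7/3)x^4 - x^3 + (21/2)x^2 - (81/8)x + 99/16
θ E_{-3/2} f = (10/3)x^5 - (28/3)x^4 - 3x^3 + 21x^2 - (81/8)x
θ f = (10/3)x^5 + (32/3)x^4 - 6x^2
E_{-3/2} θ f = (10/3)x^5 - (43/3)x^4 + 11x^3 + (51/2)x^2 - (333/8)x + 243/16
[θ, E_{-3/2}] f = 5x^4 - 14x^3 - (9/2)x^2 + (63/2)x - 243/16


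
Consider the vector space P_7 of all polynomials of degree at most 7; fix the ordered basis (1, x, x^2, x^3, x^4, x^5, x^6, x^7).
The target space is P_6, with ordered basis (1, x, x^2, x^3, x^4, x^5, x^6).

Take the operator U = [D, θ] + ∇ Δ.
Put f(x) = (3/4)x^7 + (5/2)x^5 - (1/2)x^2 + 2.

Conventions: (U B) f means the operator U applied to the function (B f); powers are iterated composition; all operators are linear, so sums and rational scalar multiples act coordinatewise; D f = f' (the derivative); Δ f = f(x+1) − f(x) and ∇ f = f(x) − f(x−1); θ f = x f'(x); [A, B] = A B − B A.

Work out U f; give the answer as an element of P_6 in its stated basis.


θ f = (21/4)x^7 + (25/2)x^5 - x^2
D θ f = (147/4)x^6 + (125/2)x^4 - 2x
D f = (21/4)x^6 + (25/2)x^4 - x
θ D f = (63/2)x^6 + 50x^4 - x
[D, θ] f = (21/4)x^6 + (25/2)x^4 - x
Δ f = (21/4)x^6 + (63/4)x^5 + (155/4)x^4 + (205/4)x^3 + (163/4)x^2 + (67/4)x + 11/4
∇ Δ f = (63/2)x^5 + (205/2)x^3 + (71/2)x - 1
([D, θ] + ∇ Δ) f = (21/4)x^6 + (63/2)x^5 + (25/2)x^4 + (205/2)x^3 + (69/2)x - 1

the image equals g(x) = (21/4)x^6 + (63/2)x^5 + (25/2)x^4 + (205/2)x^3 + (69/2)x - 1


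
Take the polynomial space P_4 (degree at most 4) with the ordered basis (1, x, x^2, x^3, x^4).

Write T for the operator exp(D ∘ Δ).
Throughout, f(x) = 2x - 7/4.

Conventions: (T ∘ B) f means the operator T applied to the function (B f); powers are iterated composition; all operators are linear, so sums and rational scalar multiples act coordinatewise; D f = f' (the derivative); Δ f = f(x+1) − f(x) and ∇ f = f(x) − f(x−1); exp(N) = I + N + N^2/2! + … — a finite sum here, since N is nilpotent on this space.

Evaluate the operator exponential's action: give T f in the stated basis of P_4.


the series for exp(D ∘ Δ) f terminates at order 0
exp(D ∘ Δ) f = 2x - 7/4

the image equals g(x) = 2x - 7/4


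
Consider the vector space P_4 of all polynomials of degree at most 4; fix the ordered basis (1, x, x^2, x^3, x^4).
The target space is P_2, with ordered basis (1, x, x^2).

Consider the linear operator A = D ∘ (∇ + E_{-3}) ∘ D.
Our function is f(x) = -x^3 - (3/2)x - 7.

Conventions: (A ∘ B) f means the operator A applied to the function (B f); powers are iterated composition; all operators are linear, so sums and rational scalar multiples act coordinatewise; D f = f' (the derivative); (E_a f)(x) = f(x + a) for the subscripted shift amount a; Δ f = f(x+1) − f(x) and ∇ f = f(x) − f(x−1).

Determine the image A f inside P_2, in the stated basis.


D f = -3x^2 - 3/2
∇ D f = -6x + 3
E_{-3} D f = -3x^2 + 18x - 57/2
(∇ + E_{-3}) D f = -3x^2 + 12x - 51/2
D (∇ + E_{-3}) D f = -6x + 12

g(x) = -6x + 12


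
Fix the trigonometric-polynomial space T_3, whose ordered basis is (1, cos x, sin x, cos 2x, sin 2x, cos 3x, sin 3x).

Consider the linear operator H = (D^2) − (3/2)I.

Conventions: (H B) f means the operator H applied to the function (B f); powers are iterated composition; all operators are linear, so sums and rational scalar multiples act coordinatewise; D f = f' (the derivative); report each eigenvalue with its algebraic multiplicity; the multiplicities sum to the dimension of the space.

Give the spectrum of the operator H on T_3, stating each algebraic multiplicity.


λ = -21/2 (multiplicity 2), λ = -11/2 (multiplicity 2), λ = -5/2 (multiplicity 2), λ = -3/2 (multiplicity 1)

image of 1: -3/2
image of cos x: -(5/2)cos x
image of sin x: -(5/2)sin x
image of cos 2x: -(11/2)cos 2x
image of sin 2x: -(11/2)sin 2x
image of cos 3x: -(21/2)cos 3x
image of sin 3x: -(21/2)sin 3x
the matrix is diagonal; its diagonal is (-3/2, -5/2, -5/2, -11/2, -11/2, -21/2, -21/2)
for a triangular matrix the eigenvalues are the diagonal entries, with algebraic multiplicity their repetition count


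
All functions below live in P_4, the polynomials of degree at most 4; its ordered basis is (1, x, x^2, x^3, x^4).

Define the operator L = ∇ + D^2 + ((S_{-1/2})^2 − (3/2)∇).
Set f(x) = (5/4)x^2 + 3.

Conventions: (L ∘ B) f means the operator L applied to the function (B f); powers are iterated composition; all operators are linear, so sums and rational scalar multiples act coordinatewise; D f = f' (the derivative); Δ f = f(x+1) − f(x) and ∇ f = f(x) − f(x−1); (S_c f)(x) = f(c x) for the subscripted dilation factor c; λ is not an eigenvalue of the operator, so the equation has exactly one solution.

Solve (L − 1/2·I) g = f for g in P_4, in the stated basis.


the result is g(x) = -(20/7)x^2 + (80/7)x + 222/7

write g with unknown coordinates in the stated basis and equate coefficients in (L − 1/2·I) g = f
solving from the highest basis element down gives g = -(20/7)x^2 + (80/7)x + 222/7
check: L g = -(5/28)x^2 + (40/7)x + 132/7
so L g − 1/2·g = (5/4)x^2 + 3 = f ✓


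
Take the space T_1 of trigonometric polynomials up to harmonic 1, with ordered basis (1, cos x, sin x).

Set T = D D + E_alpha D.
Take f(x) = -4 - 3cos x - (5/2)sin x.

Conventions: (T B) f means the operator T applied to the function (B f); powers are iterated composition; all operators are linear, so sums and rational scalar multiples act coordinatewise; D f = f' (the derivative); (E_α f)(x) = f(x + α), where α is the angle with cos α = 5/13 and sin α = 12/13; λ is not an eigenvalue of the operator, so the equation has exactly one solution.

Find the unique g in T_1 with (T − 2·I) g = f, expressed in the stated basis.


write g with unknown coordinates in the stated basis and equate coefficients in (T − 2·I) g = f
solving from the highest basis element down gives g = 2 + (331/404)cos x + (225/404)sin x
check: T g = -(275/202)cos x - (140/101)sin x
so T g − 2·g = -4 - 3cos x - (5/2)sin x = f ✓

g(x) = 2 + (331/404)cos x + (225/404)sin x


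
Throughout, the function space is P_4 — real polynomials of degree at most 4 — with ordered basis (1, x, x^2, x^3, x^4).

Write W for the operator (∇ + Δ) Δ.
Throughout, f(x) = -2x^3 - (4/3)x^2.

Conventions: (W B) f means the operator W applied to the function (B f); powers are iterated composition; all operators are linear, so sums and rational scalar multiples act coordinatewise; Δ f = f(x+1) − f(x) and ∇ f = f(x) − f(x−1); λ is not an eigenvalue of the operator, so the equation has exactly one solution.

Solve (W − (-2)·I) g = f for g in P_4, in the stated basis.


g(x) = -x^3 - (2/3)x^2 + 6x + 13/3

write g with unknown coordinates in the stated basis and equate coefficients in (W − (-2)·I) g = f
solving from the highest basis element down gives g = -x^3 - (2/3)x^2 + 6x + 13/3
check: W g = -12x - 26/3
so W g − (-2)·g = -2x^3 - (4/3)x^2 = f ✓


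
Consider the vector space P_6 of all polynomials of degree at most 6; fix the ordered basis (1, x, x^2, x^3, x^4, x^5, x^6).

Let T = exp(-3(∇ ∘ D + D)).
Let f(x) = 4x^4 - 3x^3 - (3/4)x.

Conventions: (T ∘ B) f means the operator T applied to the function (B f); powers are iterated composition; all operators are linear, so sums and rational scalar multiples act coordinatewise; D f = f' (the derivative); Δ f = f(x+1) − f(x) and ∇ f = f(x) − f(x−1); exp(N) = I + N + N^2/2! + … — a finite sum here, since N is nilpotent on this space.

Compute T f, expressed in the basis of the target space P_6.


order-1 term: -48x^3 - 117x^2 + 198x - 291/4
order-2 term: 216x^2 + 783x - 162
order-3 term: -432x - 1215
order-4 term: 324
the series for exp(-3(∇ ∘ D + D)) f terminates at order 4
exp(-3(∇ ∘ D + D)) f = 4x^4 - 51x^3 + 99x^2 + (2193/4)x - 4503/4

the result is g(x) = 4x^4 - 51x^3 + 99x^2 + (2193/4)x - 4503/4


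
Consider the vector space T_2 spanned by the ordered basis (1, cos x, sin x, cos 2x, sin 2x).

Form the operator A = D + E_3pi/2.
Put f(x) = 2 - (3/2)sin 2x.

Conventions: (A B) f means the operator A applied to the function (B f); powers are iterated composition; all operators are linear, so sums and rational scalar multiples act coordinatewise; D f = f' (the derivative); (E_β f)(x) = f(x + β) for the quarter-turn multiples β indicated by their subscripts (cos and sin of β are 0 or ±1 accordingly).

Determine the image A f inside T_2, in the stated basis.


D f = -3cos 2x
E_3pi/2 f = 2 + (3/2)sin 2x
(D + E_3pi/2) f = 2 - 3cos 2x + (3/2)sin 2x

the image equals g(x) = 2 - 3cos 2x + (3/2)sin 2x


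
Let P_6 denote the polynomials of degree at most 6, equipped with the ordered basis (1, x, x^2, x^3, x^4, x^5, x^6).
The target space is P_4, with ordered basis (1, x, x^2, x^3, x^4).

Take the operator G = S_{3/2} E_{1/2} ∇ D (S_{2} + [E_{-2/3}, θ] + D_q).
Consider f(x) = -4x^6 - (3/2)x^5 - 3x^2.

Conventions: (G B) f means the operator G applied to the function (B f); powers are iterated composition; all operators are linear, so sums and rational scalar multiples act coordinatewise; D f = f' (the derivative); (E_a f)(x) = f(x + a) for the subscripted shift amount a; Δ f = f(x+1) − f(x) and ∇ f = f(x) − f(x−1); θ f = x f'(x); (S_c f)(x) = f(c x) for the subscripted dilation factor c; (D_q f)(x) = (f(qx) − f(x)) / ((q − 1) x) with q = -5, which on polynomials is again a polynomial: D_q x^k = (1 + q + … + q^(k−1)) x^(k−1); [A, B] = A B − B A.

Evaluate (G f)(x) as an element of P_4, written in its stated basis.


S_{2} f = -256x^6 - 48x^5 - 12x^2
θ f = -24x^6 - (15/2)x^5 - 6x^2
E_{-2/3} θ f = -24x^6 + (177/2)x^5 - 135x^4 + (980/9)x^3 - (494/9)x^2 + (176/9)x - 920/243
E_{-2/3} f = -4x^6 + (29/2)x^5 - (65/3)x^4 + (460/27)x^3 - (281/27)x^2 + (460/81)x - 1084/729
θ E_{-2/3} f = -24x^6 + (145/2)x^5 - (260/3)x^4 + (460/9)x^3 - (562/27)x^2 + (460/81)x
[E_{-2/3}, θ] f = 16x^5 - (145/3)x^4 + (520/9)x^3 - (920/27)x^2 + (1124/81)x - 920/243
D_q f = 10416x^5 - (1563/2)x^4 + 12x
(S_{2} + [E_{-2/3}, θ] + D_q) f = -256x^6 + 10384x^5 - (4979/6)x^4 + (520/9)x^3 - (1244/27)x^2 + (2096/81)x - 920/243
D (S_{2} + [E_{-2/3}, θ] + D_q) f = -1536x^5 + 51920x^4 - (9958/3)x^3 + (520/3)x^2 - (2488/27)x + 2096/81
∇ D (S_{2} + [E_{-2/3}, θ] + D_q) f = -7680x^4 + 223040x^3 - 336838x^2 + (676994/3)x - 1540102/27
E_{1/2} (∇ D) (S_{2} + [E_{-2/3}, θ] + D_q) f = -7680x^4 + 207680x^3 - 13798x^2 + (156800/3)x - 54971/54
S_{3/2} (E_{1/2} ∇ D) (S_{2} + [E_{-2/3}, θ] + D_q) f = -38880x^4 + 700920x^3 - (62091/2)x^2 + 78400x - 54971/54

the image equals g(x) = -38880x^4 + 700920x^3 - (62091/2)x^2 + 78400x - 54971/54


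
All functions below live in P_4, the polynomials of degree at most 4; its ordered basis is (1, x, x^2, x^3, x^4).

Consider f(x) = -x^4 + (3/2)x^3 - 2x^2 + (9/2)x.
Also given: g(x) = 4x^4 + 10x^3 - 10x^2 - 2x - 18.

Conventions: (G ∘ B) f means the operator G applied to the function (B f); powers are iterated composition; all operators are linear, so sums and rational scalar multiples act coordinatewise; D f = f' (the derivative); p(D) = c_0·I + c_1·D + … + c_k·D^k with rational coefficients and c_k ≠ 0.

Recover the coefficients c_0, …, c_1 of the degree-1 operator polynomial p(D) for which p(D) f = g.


p(D) = -4·I − 4·D, i.e. c_0 = -4, c_1 = -4

D^0 f = -x^4 + (3/2)x^3 - 2x^2 + (9/2)x
D^1 f = -4x^3 + (9/2)x^2 - 4x + 9/2
matching coefficients of g against c_0 f + c_1 Df + … from the top degree down determines the c_i
solution: c_0 = -4, c_1 = -4


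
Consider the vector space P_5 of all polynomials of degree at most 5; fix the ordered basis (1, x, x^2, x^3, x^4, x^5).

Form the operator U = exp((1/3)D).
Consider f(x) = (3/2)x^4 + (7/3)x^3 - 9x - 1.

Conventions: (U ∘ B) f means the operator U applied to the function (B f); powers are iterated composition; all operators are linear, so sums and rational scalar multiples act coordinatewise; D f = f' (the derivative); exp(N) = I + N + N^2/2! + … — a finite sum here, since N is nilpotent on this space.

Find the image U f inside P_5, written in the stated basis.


the image equals g(x) = (3/2)x^4 + (13/3)x^3 + (10/3)x^2 - 8x - 631/162

order-1 term: 2x^3 + (7/3)x^2 - 3
order-2 term: x^2 + (7/9)x
order-3 term: (2/9)x + 7/81
order-4 term: 1/54
the series for exp((1/3)D) f terminates at order 4
exp((1/3)D) f = (3/2)x^4 + (13/3)x^3 + (10/3)x^2 - 8x - 631/162


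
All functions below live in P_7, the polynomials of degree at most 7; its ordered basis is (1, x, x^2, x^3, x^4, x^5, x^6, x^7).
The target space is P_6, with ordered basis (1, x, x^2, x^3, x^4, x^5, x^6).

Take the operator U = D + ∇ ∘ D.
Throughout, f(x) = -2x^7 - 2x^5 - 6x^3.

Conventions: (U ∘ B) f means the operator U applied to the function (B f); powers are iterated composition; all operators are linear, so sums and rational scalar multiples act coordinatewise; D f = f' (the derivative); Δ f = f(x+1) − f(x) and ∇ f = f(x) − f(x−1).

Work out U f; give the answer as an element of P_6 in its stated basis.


the image equals g(x) = -14x^6 - 84x^5 + 200x^4 - 320x^3 + 252x^2 - 160x + 42

D f = -14x^6 - 10x^4 - 18x^2
D f = -14x^6 - 10x^4 - 18x^2
∇ D f = -84x^5 + 210x^4 - 320x^3 + 270x^2 - 160x + 42
(D + ∇ ∘ D) f = -14x^6 - 84x^5 + 200x^4 - 320x^3 + 252x^2 - 160x + 42


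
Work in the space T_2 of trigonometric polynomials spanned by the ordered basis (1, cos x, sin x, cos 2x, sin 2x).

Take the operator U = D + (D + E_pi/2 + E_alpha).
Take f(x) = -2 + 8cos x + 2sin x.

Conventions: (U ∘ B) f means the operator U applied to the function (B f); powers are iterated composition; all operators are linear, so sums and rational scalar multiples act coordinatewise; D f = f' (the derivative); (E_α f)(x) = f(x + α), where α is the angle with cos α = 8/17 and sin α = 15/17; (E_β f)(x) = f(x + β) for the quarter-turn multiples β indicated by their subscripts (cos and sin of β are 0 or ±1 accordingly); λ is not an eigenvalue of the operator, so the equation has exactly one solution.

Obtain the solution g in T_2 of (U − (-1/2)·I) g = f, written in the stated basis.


the result is g(x) = -4/5 + (68/33)sin x

write g with unknown coordinates in the stated basis and equate coefficients in (U − (-1/2)·I) g = f
solving from the highest basis element down gives g = -4/5 + (68/33)sin x
check: U g = -8/5 + 8cos x + (32/33)sin x
so U g − (-1/2)·g = -2 + 8cos x + 2sin x = f ✓


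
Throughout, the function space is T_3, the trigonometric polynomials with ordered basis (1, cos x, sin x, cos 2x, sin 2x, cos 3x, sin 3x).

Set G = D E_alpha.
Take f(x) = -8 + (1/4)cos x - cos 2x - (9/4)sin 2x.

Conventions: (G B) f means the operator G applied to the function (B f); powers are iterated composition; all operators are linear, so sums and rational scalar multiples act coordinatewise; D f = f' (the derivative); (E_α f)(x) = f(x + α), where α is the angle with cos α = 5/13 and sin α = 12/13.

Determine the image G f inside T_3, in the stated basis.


the result is g(x) = -(3/13)cos x - (5/52)sin x + (1551/338)cos 2x + (302/169)sin 2x

E_alpha f = -8 + (5/52)cos x - (3/13)sin x - (151/169)cos 2x + (1551/676)sin 2x
D E_alpha f = -(3/13)cos x - (5/52)sin x + (1551/338)cos 2x + (302/169)sin 2x


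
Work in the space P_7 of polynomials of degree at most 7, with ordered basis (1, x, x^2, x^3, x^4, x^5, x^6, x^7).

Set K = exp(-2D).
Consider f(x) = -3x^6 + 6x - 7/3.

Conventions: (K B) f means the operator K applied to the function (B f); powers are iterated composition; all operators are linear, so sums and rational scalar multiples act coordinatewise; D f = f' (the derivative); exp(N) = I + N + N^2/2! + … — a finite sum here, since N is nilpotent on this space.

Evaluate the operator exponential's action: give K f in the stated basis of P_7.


order-1 term: 36x^5 - 12
order-2 term: -180x^4
order-3 term: 480x^3
order-4 term: -720x^2
order-5 term: 576x
order-6 term: -192
the series for exp(-2D) f terminates at order 6
exp(-2D) f = -3x^6 + 36x^5 - 180x^4 + 480x^3 - 720x^2 + 582x - 619/3

the result is g(x) = -3x^6 + 36x^5 - 180x^4 + 480x^3 - 720x^2 + 582x - 619/3


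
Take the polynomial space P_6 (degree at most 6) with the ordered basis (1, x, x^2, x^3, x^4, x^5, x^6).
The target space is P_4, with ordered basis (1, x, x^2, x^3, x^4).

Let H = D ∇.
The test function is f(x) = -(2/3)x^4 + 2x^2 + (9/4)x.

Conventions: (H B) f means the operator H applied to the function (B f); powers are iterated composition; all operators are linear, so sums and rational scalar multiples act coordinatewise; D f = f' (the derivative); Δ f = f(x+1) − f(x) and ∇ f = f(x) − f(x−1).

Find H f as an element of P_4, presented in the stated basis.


∇ f = -(8/3)x^3 + 4x^2 + (4/3)x + 11/12
D ∇ f = -8x^2 + 8x + 4/3

the result is g(x) = -8x^2 + 8x + 4/3


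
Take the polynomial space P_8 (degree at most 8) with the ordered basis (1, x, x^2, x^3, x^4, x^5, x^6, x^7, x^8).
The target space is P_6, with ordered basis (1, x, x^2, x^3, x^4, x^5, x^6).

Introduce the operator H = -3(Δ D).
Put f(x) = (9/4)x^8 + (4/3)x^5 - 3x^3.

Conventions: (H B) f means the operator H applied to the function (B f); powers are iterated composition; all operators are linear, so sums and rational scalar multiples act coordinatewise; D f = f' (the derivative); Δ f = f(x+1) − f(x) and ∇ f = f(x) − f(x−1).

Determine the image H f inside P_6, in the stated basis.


g(x) = -378x^6 - 1134x^5 - 1890x^4 - 1970x^3 - 1254x^2 - 404x - 47

D f = 18x^7 + (20/3)x^4 - 9x^2
Δ D f = 126x^6 + 378x^5 + 630x^4 + (1970/3)x^3 + 418x^2 + (404/3)x + 47/3
(-3(Δ D)) f = -378x^6 - 1134x^5 - 1890x^4 - 1970x^3 - 1254x^2 - 404x - 47


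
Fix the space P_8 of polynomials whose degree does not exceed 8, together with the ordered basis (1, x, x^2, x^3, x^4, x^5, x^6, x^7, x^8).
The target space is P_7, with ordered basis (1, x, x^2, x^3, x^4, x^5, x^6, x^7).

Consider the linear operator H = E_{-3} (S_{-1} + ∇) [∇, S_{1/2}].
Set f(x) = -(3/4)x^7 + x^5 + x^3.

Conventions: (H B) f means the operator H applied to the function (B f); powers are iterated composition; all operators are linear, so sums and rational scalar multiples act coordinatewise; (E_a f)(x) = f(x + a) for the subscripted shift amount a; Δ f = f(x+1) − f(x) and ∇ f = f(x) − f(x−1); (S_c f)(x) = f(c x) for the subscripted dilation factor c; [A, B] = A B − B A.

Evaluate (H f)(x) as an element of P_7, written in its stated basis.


S_{1/2} f = -(3/512)x^7 + (1/32)x^5 + (1/8)x^3
∇ S_{1/2} f = -(21/512)x^6 + (63/512)x^5 - (25/512)x^4 - (55/512)x^3 + (289/512)x^2 - (251/512)x + 77/512
∇ f = -(21/4)x^6 + (63/4)x^5 - (85/4)x^4 + (65/4)x^3 - (11/4)x^2 - (11/4)x + 5/4
S_{1/2} ∇ f = -(21/256)x^6 + (63/128)x^5 - (85/64)x^4 + (65/32)x^3 - (11/16)x^2 - (11/8)x + 5/4
[∇, S_{1/2}] f = (21/512)x^6 - (189/512)x^5 + (655/512)x^4 - (1095/512)x^3 + (641/512)x^2 + (453/512)x - 563/512
S_{-1} [∇, S_{1/2}] f = (21/512)x^6 + (189/512)x^5 + (655/512)x^4 + (1095/512)x^3 + (641/512)x^2 - (453/512)x - 563/512
∇ [∇, S_{1/2}] f = (63/256)x^5 - (315/128)x^4 + (2465/256)x^3 - (2355/128)x^2 + (4129/256)x - 537/128
(S_{-1} + ∇) [∇, S_{1/2}] f = (21/512)x^6 + (315/512)x^5 - (605/512)x^4 + (6025/512)x^3 - (8779/512)x^2 + (7805/512)x - 2711/512
E_{-3} (S_{-1} + ∇) [∇, S_{1/2}] f = (21/512)x^6 - (63/512)x^5 - (2495/512)x^4 + (30295/512)x^3 - (155209/512)x^2 + (385451/512)x - 378053/512

the result is g(x) = (21/512)x^6 - (63/512)x^5 - (2495/512)x^4 + (30295/512)x^3 - (155209/512)x^2 + (385451/512)x - 378053/512


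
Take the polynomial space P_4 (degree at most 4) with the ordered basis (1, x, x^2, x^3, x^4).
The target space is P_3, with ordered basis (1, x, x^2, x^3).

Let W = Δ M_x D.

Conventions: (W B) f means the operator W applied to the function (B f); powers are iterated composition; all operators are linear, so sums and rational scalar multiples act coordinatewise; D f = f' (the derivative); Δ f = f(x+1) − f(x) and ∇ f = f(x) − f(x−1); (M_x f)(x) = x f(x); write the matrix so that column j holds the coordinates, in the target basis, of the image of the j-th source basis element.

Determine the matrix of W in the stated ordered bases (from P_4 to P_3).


the matrix is [[0, 1, 2, 3, 4]; [0, 0, 4, 9, 16]; [0, 0, 0, 9, 24]; [0, 0, 0, 0, 16]] (rows listed top to bottom)

image of 1: 0
image of x: 1
image of x^2: 4x + 2
image of x^3: 9x^2 + 9x + 3
image of x^4: 16x^3 + 24x^2 + 16x + 4
each image's coordinates form column j of the matrix


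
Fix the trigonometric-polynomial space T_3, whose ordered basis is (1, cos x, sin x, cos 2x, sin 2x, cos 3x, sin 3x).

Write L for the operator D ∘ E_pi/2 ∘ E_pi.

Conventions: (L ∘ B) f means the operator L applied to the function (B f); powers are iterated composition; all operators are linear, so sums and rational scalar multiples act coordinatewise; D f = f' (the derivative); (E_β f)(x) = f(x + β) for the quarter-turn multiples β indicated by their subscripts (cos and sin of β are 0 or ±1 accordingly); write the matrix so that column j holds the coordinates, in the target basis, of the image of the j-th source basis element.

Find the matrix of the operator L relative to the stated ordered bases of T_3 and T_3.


image of 1: 0
image of cos x: cos x
image of sin x: sin x
image of cos 2x: 2sin 2x
image of sin 2x: -2cos 2x
image of cos 3x: -3cos 3x
image of sin 3x: -3sin 3x
each image's coordinates form column j of the matrix

the matrix is [[0, 0, 0, 0, 0, 0, 0]; [0, 1, 0, 0, 0, 0, 0]; [0, 0, 1, 0, 0, 0, 0]; [0, 0, 0, 0, -2, 0, 0]; [0, 0, 0, 2, 0, 0, 0]; [0, 0, 0, 0, 0, -3, 0]; [0, 0, 0, 0, 0, 0, -3]] (rows listed top to bottom)


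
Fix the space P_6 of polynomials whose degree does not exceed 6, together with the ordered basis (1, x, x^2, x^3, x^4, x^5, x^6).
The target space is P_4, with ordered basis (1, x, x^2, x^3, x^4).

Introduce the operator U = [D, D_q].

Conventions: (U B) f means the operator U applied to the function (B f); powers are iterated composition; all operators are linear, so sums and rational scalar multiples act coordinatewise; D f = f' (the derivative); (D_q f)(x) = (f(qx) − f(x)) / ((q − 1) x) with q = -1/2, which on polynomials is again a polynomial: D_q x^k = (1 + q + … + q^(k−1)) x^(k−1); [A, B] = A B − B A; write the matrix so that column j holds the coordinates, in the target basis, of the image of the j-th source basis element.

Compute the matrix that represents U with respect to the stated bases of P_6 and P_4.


image of 1: 0
image of x: 0
image of x^2: -3/2
image of x^3: 0
image of x^4: -(9/8)x^2
image of x^5: -(3/8)x^3
image of x^6: -(27/32)x^4
each image's coordinates form column j of the matrix

the matrix is [[0, 0, -3/2, 0, 0, 0, 0]; [0, 0, 0, 0, 0, 0, 0]; [0, 0, 0, 0, -9/8, 0, 0]; [0, 0, 0, 0, 0, -3/8, 0]; [0, 0, 0, 0, 0, 0, -27/32]] (rows listed top to bottom)


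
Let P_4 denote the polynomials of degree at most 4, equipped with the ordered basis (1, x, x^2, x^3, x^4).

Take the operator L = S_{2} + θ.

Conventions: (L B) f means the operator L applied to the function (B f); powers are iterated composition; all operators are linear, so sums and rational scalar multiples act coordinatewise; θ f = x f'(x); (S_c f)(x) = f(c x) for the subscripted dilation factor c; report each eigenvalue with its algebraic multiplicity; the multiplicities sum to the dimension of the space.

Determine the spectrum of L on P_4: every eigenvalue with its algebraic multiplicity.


λ = 1 (multiplicity 1), λ = 3 (multiplicity 1), λ = 6 (multiplicity 1), λ = 11 (multiplicity 1), λ = 20 (multiplicity 1)

image of 1: 1
image of x: 3x
image of x^2: 6x^2
image of x^3: 11x^3
image of x^4: 20x^4
the matrix is upper triangular; its diagonal is (1, 3, 6, 11, 20)
for a triangular matrix the eigenvalues are the diagonal entries, with algebraic multiplicity their repetition count


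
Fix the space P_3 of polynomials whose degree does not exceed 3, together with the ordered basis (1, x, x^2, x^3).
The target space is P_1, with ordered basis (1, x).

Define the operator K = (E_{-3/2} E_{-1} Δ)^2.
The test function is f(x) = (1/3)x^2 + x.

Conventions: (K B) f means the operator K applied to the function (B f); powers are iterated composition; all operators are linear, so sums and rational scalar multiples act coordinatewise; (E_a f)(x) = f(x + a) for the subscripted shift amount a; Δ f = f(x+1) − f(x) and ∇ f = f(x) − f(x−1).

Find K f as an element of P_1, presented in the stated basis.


Δ f = (2/3)x + 4/3
E_{-1} Δ f = (2/3)x + 2/3
E_{-3/2} E_{-1} Δ f = (2/3)x - 1/3
Δ (E_{-3/2} E_{-1} Δ) f = 2/3
E_{-1} Δ (E_{-3/2} E_{-1} Δ) f = 2/3
E_{-3/2} E_{-1} Δ (E_{-3/2} E_{-1} Δ) f = 2/3

g(x) = 2/3


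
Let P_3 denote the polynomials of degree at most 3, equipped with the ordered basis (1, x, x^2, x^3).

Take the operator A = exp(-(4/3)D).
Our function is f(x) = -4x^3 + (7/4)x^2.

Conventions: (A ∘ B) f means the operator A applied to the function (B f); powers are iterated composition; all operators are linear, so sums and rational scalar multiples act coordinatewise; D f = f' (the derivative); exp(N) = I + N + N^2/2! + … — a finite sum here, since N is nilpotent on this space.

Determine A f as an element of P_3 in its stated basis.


g(x) = -4x^3 + (71/4)x^2 - 26x + 340/27

order-1 term: 16x^2 - (14/3)x
order-2 term: -(64/3)x + 28/9
order-3 term: 256/27
the series for exp(-(4/3)D) f terminates at order 3
exp(-(4/3)D) f = -4x^3 + (71/4)x^2 - 26x + 340/27


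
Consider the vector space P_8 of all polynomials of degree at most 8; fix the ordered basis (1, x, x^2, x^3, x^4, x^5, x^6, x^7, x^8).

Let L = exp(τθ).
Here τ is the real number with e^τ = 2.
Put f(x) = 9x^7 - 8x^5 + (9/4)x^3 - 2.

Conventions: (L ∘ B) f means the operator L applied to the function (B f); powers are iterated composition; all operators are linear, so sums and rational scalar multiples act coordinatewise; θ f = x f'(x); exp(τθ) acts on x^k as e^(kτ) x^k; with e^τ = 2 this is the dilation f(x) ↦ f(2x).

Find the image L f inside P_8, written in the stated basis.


the result is g(x) = 1152x^7 - 256x^5 + 18x^3 - 2

exp(τθ) x^k = e^(kτ) x^k; with e^τ = 2 this sends x^k to 2^k x^k
x^3 ↦ 8 x^3
x^5 ↦ 32 x^5
x^7 ↦ 128 x^7
applying this coordinatewise to f: exp(τθ) f = 1152x^7 - 256x^5 + 18x^3 - 2


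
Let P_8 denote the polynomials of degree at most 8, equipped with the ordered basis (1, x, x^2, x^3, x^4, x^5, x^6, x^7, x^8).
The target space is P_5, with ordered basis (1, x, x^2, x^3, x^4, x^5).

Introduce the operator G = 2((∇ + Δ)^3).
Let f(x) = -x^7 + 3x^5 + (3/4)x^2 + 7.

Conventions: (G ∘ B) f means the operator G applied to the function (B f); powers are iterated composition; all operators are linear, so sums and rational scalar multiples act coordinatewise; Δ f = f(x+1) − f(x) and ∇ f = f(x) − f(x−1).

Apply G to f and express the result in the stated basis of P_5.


∇ f = -7x^6 + 21x^5 - 20x^4 + 5x^3 + 9x^2 - (13/2)x + 5/4
Δ f = -7x^6 - 21x^5 - 20x^4 - 5x^3 + 9x^2 + (19/2)x + 11/4
(∇ + Δ) f = -14x^6 - 40x^4 + 18x^2 + 3x + 4
∇ (∇ + Δ) f = -84x^5 + 210x^4 - 440x^3 + 450x^2 - 208x + 39
Δ (∇ + Δ) f = -84x^5 - 210x^4 - 440x^3 - 450x^2 - 208x - 33
(∇ + Δ) (∇ + Δ) f = -168x^5 - 880x^3 - 416x + 6
∇ (∇ + Δ) (∇ + Δ) f = -840x^4 + 1680x^3 - 4320x^2 + 3480x - 1464
Δ (∇ + Δ) (∇ + Δ) f = -840x^4 - 1680x^3 - 4320x^2 - 3480x - 1464
(∇ + Δ) (∇ + Δ) (∇ + Δ) f = -1680x^4 - 8640x^2 - 2928
(2((∇ + Δ)^3)) f = -3360x^4 - 17280x^2 - 5856

the image equals g(x) = -3360x^4 - 17280x^2 - 5856


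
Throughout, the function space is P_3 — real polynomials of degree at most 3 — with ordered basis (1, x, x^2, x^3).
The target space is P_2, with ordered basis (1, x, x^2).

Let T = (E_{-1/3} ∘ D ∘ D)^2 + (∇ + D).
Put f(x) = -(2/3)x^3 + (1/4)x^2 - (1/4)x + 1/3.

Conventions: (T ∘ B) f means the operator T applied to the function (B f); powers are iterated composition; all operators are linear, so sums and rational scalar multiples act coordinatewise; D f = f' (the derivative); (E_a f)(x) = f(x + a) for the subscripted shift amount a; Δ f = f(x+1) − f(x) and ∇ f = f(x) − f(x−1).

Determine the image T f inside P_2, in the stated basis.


the result is g(x) = -4x^2 + 3x - 17/12

D f = -2x^2 + (1/2)x - 1/4
D D f = -4x + 1/2
E_{-1/3} D D f = -4x + 11/6
D (E_{-1/3} ∘ D ∘ D) f = -4
D D (E_{-1/3} ∘ D ∘ D) f = 0
E_{-1/3} D D (E_{-1/3} ∘ D ∘ D) f = 0
∇ f = -2x^2 + (5/2)x - 7/6
D f = -2x^2 + (1/2)x - 1/4
(∇ + D) f = -4x^2 + 3x - 17/12
((E_{-1/3} ∘ D ∘ D)^2 + (∇ + D)) f = -4x^2 + 3x - 17/12


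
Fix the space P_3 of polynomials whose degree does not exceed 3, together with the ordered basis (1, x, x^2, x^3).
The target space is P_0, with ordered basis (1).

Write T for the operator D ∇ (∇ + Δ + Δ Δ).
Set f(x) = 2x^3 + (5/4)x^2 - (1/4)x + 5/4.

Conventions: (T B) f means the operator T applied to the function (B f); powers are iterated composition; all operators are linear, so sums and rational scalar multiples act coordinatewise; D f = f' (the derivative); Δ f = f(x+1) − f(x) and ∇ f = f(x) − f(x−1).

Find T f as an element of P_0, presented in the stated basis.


the image equals g(x) = 24

∇ f = 6x^2 - (7/2)x + 1/2
Δ f = 6x^2 + (17/2)x + 3
Δ f = 6x^2 + (17/2)x + 3
Δ Δ f = 12x + 29/2
(∇ + Δ + Δ Δ) f = 12x^2 + 17x + 18
∇ (∇ + Δ + Δ Δ) f = 24x + 5
D ∇ (∇ + Δ + Δ Δ) f = 24


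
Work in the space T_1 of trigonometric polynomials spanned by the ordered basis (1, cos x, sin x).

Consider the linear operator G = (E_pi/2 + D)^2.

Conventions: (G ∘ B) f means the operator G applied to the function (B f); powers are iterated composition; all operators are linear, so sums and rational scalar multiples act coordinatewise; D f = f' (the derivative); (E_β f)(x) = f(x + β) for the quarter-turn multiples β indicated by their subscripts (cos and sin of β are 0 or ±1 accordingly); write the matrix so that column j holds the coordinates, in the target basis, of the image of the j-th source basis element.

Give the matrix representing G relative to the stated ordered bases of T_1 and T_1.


image of 1: 1
image of cos x: -4cos x
image of sin x: -4sin x
each image's coordinates form column j of the matrix

the matrix is [[1, 0, 0]; [0, -4, 0]; [0, 0, -4]] (rows listed top to bottom)
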